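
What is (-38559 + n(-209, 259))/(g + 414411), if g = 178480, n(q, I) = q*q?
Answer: 394/45607 ≈ 0.0086390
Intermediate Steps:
n(q, I) = q²
(-38559 + n(-209, 259))/(g + 414411) = (-38559 + (-209)²)/(178480 + 414411) = (-38559 + 43681)/592891 = 5122*(1/592891) = 394/45607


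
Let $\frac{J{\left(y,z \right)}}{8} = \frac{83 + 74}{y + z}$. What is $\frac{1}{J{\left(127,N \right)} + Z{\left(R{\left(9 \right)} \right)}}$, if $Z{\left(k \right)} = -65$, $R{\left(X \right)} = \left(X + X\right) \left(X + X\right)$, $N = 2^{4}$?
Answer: $- \frac{143}{8039} \approx -0.017788$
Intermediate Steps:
$N = 16$
$J{\left(y,z \right)} = \frac{1256}{y + z}$ ($J{\left(y,z \right)} = 8 \frac{83 + 74}{y + z} = 8 \frac{157}{y + z} = \frac{1256}{y + z}$)
$R{\left(X \right)} = 4 X^{2}$ ($R{\left(X \right)} = 2 X 2 X = 4 X^{2}$)
$\frac{1}{J{\left(127,N \right)} + Z{\left(R{\left(9 \right)} \right)}} = \frac{1}{\frac{1256}{127 + 16} - 65} = \frac{1}{\frac{1256}{143} - 65} = \frac{1}{- \frac{8039}{143}} = - \frac{143}{8039}$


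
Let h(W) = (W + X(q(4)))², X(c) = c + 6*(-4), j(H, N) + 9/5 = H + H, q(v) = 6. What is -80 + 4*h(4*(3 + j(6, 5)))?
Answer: 119104/25 ≈ 4764.2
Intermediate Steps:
j(H, N) = -9/5 + 2*H (j(H, N) = -9/5 + (H + H) = -9/5 + 2*H)
X(c) = -24 + c (X(c) = c - 24 = -24 + c)
h(W) = (-18 + W)² (h(W) = (W + (-24 + 6))² = (W - 18)² = (-18 + W)²)
-80 + 4*h(4*(3 + j(6, 5))) = -80 + 4*(-18 + 4*(3 + (-9/5 + 2*6)))² = -80 + 4*(-18 + 4*(3 + (-9/5 + 12)))² = -80 + 4*(-18 + 4*(3 + 51/5))² = -80 + 4*(-18 + 4*(66/5))² = -80 + 4*(-18 + 264/5)² = -80 + 4*(174/5)² = -80 + 4*(30276/25) = -80 + 121104/25 = 119104/25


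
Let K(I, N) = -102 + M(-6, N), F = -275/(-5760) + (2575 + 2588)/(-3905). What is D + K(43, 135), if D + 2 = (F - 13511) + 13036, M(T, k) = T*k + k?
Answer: -5646927241/4498560 ≈ -1255.3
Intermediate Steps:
M(T, k) = k + T*k
F = -5733001/4498560 (F = -275*(-1/5760) + 5163*(-1/3905) = 55/1152 - 5163/3905 = -5733001/4498560 ≈ -1.2744)
K(I, N) = -102 - 5*N (K(I, N) = -102 + N*(1 - 6) = -102 + N*(-5) = -102 - 5*N)
D = -2151546121/4498560 (D = -2 + ((-5733001/4498560 - 13511) + 13036) = -2 + (-60785777161/4498560 + 13036) = -2 - 2142549001/4498560 = -2151546121/4498560 ≈ -478.27)
D + K(43, 135) = -2151546121/4498560 + (-102 - 5*135) = -2151546121/4498560 + (-102 - 675) = -2151546121/4498560 - 777 = -5646927241/4498560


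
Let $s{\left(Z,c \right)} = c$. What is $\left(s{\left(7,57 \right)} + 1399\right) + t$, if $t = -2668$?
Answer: $-1212$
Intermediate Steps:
$\left(s{\left(7,57 \right)} + 1399\right) + t = \left(57 + 1399\right) - 2668 = 1456 - 2668 = -1212$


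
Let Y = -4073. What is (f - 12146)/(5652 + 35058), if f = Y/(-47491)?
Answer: -192273871/644452870 ≈ -0.29835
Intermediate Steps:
f = 4073/47491 (f = -4073/(-47491) = -4073*(-1/47491) = 4073/47491 ≈ 0.085764)
(f - 12146)/(5652 + 35058) = (4073/47491 - 12146)/(5652 + 35058) = -576821613/47491/40710 = -576821613/47491*1/40710 = -192273871/644452870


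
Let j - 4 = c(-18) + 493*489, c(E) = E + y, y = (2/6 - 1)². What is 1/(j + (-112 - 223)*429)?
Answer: 9/876136 ≈ 1.0272e-5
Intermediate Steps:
y = 4/9 (y = (2*(⅙) - 1)² = (⅓ - 1)² = (-⅔)² = 4/9 ≈ 0.44444)
c(E) = 4/9 + E (c(E) = E + 4/9 = 4/9 + E)
j = 2169571/9 (j = 4 + ((4/9 - 18) + 493*489) = 4 + (-158/9 + 241077) = 4 + 2169535/9 = 2169571/9 ≈ 2.4106e+5)
1/(j + (-112 - 223)*429) = 1/(2169571/9 + (-112 - 223)*429) = 1/(2169571/9 - 335*429) = 1/(2169571/9 - 143715) = 1/(876136/9) = 9/876136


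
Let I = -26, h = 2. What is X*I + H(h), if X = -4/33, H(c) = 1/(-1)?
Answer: 71/33 ≈ 2.1515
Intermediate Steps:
H(c) = -1
X = -4/33 (X = -4*1/33 = -4/33 ≈ -0.12121)
X*I + H(h) = -4/33*(-26) - 1 = 104/33 - 1 = 71/33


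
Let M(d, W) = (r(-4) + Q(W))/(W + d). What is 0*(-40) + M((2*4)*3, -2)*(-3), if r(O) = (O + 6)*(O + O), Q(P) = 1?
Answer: 45/22 ≈ 2.0455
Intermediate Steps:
r(O) = 2*O*(6 + O) (r(O) = (6 + O)*(2*O) = 2*O*(6 + O))
M(d, W) = -15/(W + d) (M(d, W) = (2*(-4)*(6 - 4) + 1)/(W + d) = (2*(-4)*2 + 1)/(W + d) = (-16 + 1)/(W + d) = -15/(W + d))
0*(-40) + M((2*4)*3, -2)*(-3) = 0*(-40) - 15/(-2 + (2*4)*3)*(-3) = 0 - 15/(-2 + 8*3)*(-3) = 0 - 15/(-2 + 24)*(-3) = 0 - 15/22*(-3) = 0 + 45/22 = 45/22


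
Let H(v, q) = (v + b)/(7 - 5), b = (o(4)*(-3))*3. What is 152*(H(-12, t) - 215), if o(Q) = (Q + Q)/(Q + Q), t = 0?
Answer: -34276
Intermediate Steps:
o(Q) = 1 (o(Q) = (2*Q)/((2*Q)) = (2*Q)*(1/(2*Q)) = 1)
b = -9 (b = (1*(-3))*3 = -3*3 = -9)
H(v, q) = -9/2 + v/2 (H(v, q) = (v - 9)/(7 - 5) = (-9 + v)/2 = (-9 + v)*(½) = -9/2 + v/2)
152*(H(-12, t) - 215) = 152*((-9/2 + (½)*(-12)) - 215) = 152*((-9/2 - 6) - 215) = 152*(-21/2 - 215) = 152*(-451/2) = -34276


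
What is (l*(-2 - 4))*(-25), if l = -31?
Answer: -4650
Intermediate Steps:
(l*(-2 - 4))*(-25) = -31*(-2 - 4)*(-25) = -31*(-6)*(-25) = 186*(-25) = -4650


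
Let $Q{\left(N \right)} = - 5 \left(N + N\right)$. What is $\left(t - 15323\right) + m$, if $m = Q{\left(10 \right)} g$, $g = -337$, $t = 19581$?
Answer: $37958$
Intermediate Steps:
$Q{\left(N \right)} = - 10 N$ ($Q{\left(N \right)} = - 5 \cdot 2 N = - 10 N$)
$m = 33700$ ($m = \left(-10\right) 10 \left(-337\right) = \left(-100\right) \left(-337\right) = 33700$)
$\left(t - 15323\right) + m = \left(19581 - 15323\right) + 33700 = 4258 + 33700 = 37958$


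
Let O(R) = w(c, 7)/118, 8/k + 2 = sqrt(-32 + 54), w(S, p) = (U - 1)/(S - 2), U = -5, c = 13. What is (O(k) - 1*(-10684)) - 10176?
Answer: 329689/649 ≈ 508.00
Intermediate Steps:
w(S, p) = -6/(-2 + S) (w(S, p) = (-5 - 1)/(S - 2) = -6/(-2 + S))
k = 8/(-2 + sqrt(22)) (k = 8/(-2 + sqrt(-32 + 54)) = 8/(-2 + sqrt(22)) ≈ 2.9735)
O(R) = -3/649 (O(R) = -6/(-2 + 13)/118 = -6/11*(1/118) = -6*1/11*(1/118) = -6/11*1/118 = -3/649)
(O(k) - 1*(-10684)) - 10176 = (-3/649 - 1*(-10684)) - 10176 = (-3/649 + 10684) - 10176 = 6933913/649 - 10176 = 329689/649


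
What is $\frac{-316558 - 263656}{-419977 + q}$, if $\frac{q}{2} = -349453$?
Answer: $\frac{580214}{1118883} \approx 0.51857$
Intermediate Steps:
$q = -698906$ ($q = 2 \left(-349453\right) = -698906$)
$\frac{-316558 - 263656}{-419977 + q} = \frac{-316558 - 263656}{-419977 - 698906} = - \frac{580214}{-1118883} = \left(-580214\right) \left(- \frac{1}{1118883}\right) = \frac{580214}{1118883}$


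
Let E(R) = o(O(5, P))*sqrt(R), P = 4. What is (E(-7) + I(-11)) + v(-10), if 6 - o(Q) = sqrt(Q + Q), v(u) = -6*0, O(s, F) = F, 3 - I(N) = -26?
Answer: 29 + 2*I*sqrt(7)*(3 - sqrt(2)) ≈ 29.0 + 8.3912*I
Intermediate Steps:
I(N) = 29 (I(N) = 3 - 1*(-26) = 3 + 26 = 29)
v(u) = 0
o(Q) = 6 - sqrt(2)*sqrt(Q) (o(Q) = 6 - sqrt(Q + Q) = 6 - sqrt(2*Q) = 6 - sqrt(2)*sqrt(Q))
E(R) = sqrt(R)*(6 - 2*sqrt(2)) (E(R) = (6 - sqrt(2)*sqrt(4))*sqrt(R) = (6 - 1*sqrt(2)*2)*sqrt(R) = (6 - 2*sqrt(2))*sqrt(R) = sqrt(R)*(6 - 2*sqrt(2)))
(E(-7) + I(-11)) + v(-10) = (2*sqrt(-7)*(3 - sqrt(2)) + 29) + 0 = (2*(I*sqrt(7))*(3 - sqrt(2)) + 29) + 0 = (2*I*sqrt(7)*(3 - sqrt(2)) + 29) + 0 = (29 + 2*I*sqrt(7)*(3 - sqrt(2))) + 0 = 29 + 2*I*sqrt(7)*(3 - sqrt(2))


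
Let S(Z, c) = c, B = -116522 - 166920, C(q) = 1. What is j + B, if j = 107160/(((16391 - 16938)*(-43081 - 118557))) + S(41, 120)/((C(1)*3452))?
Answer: -10813735512015548/38151497959 ≈ -2.8344e+5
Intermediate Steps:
B = -283442
j = 1372479330/38151497959 (j = 107160/(((16391 - 16938)*(-43081 - 118557))) + 120/((1*3452)) = 107160/((-547*(-161638))) + 120/3452 = 107160/88415986 + 120*(1/3452) = 107160*(1/88415986) + 30/863 = 53580/44207993 + 30/863 = 1372479330/38151497959 ≈ 0.035974)
j + B = 1372479330/38151497959 - 283442 = -10813735512015548/38151497959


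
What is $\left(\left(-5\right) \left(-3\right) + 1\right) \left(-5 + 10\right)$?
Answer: $80$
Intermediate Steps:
$\left(\left(-5\right) \left(-3\right) + 1\right) \left(-5 + 10\right) = \left(15 + 1\right) 5 = 16 \cdot 5 = 80$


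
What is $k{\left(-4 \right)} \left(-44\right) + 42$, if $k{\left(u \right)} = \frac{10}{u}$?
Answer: $152$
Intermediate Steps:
$k{\left(-4 \right)} \left(-44\right) + 42 = \frac{10}{-4} \left(-44\right) + 42 = 10 \left(- \frac{1}{4}\right) \left(-44\right) + 42 = \left(- \frac{5}{2}\right) \left(-44\right) + 42 = 110 + 42 = 152$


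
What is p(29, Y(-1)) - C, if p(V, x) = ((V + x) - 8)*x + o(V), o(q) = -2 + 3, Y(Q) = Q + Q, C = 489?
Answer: -526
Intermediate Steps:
Y(Q) = 2*Q
o(q) = 1
p(V, x) = 1 + x*(-8 + V + x) (p(V, x) = ((V + x) - 8)*x + 1 = (-8 + V + x)*x + 1 = x*(-8 + V + x) + 1 = 1 + x*(-8 + V + x))
p(29, Y(-1)) - C = (1 + (2*(-1))² - 16*(-1) + 29*(2*(-1))) - 1*489 = (1 + (-2)² - 8*(-2) + 29*(-2)) - 489 = (1 + 4 + 16 - 58) - 489 = -37 - 489 = -526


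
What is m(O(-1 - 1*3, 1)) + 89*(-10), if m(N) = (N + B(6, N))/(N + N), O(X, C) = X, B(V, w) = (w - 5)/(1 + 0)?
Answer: -7107/8 ≈ -888.38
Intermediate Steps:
B(V, w) = -5 + w (B(V, w) = (-5 + w)/1 = (-5 + w)*1 = -5 + w)
m(N) = (-5 + 2*N)/(2*N) (m(N) = (N + (-5 + N))/(N + N) = (-5 + 2*N)/((2*N)) = (-5 + 2*N)*(1/(2*N)) = (-5 + 2*N)/(2*N))
m(O(-1 - 1*3, 1)) + 89*(-10) = (-5/2 + (-1 - 1*3))/(-1 - 1*3) + 89*(-10) = (-5/2 + (-1 - 3))/(-1 - 3) - 890 = (-5/2 - 4)/(-4) - 890 = -¼*(-13/2) - 890 = 13/8 - 890 = -7107/8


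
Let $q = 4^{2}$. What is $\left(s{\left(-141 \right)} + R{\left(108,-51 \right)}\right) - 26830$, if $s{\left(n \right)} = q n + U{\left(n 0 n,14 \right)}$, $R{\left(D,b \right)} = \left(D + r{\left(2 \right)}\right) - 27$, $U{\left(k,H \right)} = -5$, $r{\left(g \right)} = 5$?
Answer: $-29005$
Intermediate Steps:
$q = 16$
$R{\left(D,b \right)} = -22 + D$ ($R{\left(D,b \right)} = \left(D + 5\right) - 27 = \left(5 + D\right) - 27 = -22 + D$)
$s{\left(n \right)} = -5 + 16 n$ ($s{\left(n \right)} = 16 n - 5 = -5 + 16 n$)
$\left(s{\left(-141 \right)} + R{\left(108,-51 \right)}\right) - 26830 = \left(\left(-5 + 16 \left(-141\right)\right) + \left(-22 + 108\right)\right) - 26830 = \left(\left(-5 - 2256\right) + 86\right) - 26830 = \left(-2261 + 86\right) - 26830 = -2175 - 26830 = -29005$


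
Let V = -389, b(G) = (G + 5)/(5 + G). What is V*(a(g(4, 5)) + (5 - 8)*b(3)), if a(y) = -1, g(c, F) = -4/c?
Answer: 1556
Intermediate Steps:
b(G) = 1 (b(G) = (5 + G)/(5 + G) = 1)
V*(a(g(4, 5)) + (5 - 8)*b(3)) = -389*(-1 + (5 - 8)*1) = -389*(-1 - 3*1) = -389*(-1 - 3) = -389*(-4) = 1556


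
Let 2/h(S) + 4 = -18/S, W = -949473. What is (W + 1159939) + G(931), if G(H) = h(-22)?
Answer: 7366288/35 ≈ 2.1047e+5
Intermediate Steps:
h(S) = 2/(-4 - 18/S)
G(H) = -22/35 (G(H) = -1*(-22)/(9 + 2*(-22)) = -1*(-22)/(9 - 44) = -1*(-22)/(-35) = -1*(-22)*(-1/35) = -22/35)
(W + 1159939) + G(931) = (-949473 + 1159939) - 22/35 = 210466 - 22/35 = 7366288/35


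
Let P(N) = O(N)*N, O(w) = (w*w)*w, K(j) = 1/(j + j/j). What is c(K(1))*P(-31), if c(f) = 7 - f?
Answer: 12005773/2 ≈ 6.0029e+6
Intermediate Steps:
K(j) = 1/(1 + j) (K(j) = 1/(j + 1) = 1/(1 + j))
O(w) = w³ (O(w) = w²*w = w³)
P(N) = N⁴ (P(N) = N³*N = N⁴)
c(K(1))*P(-31) = (7 - 1/(1 + 1))*(-31)⁴ = (7 - 1/2)*923521 = (7 - 1*½)*923521 = (7 - ½)*923521 = (13/2)*923521 = 12005773/2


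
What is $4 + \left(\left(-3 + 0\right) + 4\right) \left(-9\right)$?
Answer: $-5$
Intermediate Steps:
$4 + \left(\left(-3 + 0\right) + 4\right) \left(-9\right) = 4 + \left(-3 + 4\right) \left(-9\right) = 4 + 1 \left(-9\right) = 4 - 9 = -5$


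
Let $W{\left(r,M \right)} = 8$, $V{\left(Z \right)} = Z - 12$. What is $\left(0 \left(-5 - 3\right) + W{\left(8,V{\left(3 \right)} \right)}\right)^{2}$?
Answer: $64$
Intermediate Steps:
$V{\left(Z \right)} = -12 + Z$ ($V{\left(Z \right)} = Z - 12 = -12 + Z$)
$\left(0 \left(-5 - 3\right) + W{\left(8,V{\left(3 \right)} \right)}\right)^{2} = \left(0 \left(-5 - 3\right) + 8\right)^{2} = \left(0 \left(-8\right) + 8\right)^{2} = \left(0 + 8\right)^{2} = 8^{2} = 64$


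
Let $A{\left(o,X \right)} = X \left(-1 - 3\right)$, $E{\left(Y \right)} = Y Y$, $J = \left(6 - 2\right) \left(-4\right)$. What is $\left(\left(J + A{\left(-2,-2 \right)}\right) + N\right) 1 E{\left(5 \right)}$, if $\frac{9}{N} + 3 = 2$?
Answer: $-425$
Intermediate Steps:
$N = -9$ ($N = \frac{9}{-3 + 2} = \frac{9}{-1} = 9 \left(-1\right) = -9$)
$J = -16$ ($J = 4 \left(-4\right) = -16$)
$E{\left(Y \right)} = Y^{2}$
$A{\left(o,X \right)} = - 4 X$ ($A{\left(o,X \right)} = X \left(-4\right) = - 4 X$)
$\left(\left(J + A{\left(-2,-2 \right)}\right) + N\right) 1 E{\left(5 \right)} = \left(\left(-16 - -8\right) - 9\right) 1 \cdot 5^{2} = \left(\left(-16 + 8\right) - 9\right) 1 \cdot 25 = \left(-8 - 9\right) 1 \cdot 25 = \left(-17\right) 1 \cdot 25 = \left(-17\right) 25 = -425$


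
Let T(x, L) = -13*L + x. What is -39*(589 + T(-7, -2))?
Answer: -23712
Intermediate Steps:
T(x, L) = x - 13*L
-39*(589 + T(-7, -2)) = -39*(589 + (-7 - 13*(-2))) = -39*(589 + (-7 + 26)) = -39*(589 + 19) = -39*608 = -23712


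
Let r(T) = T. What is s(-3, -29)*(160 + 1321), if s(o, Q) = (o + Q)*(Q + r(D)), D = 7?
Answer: 1042624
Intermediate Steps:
s(o, Q) = (7 + Q)*(Q + o) (s(o, Q) = (o + Q)*(Q + 7) = (Q + o)*(7 + Q) = (7 + Q)*(Q + o))
s(-3, -29)*(160 + 1321) = ((-29)**2 + 7*(-29) + 7*(-3) - 29*(-3))*(160 + 1321) = (841 - 203 - 21 + 87)*1481 = 704*1481 = 1042624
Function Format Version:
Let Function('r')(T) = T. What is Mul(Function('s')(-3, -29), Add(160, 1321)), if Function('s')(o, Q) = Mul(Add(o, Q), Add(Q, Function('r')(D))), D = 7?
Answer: 1042624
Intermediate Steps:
Function('s')(o, Q) = Mul(Add(7, Q), Add(Q, o)) (Function('s')(o, Q) = Mul(Add(o, Q), Add(Q, 7)) = Mul(Add(Q, o), Add(7, Q)) = Mul(Add(7, Q), Add(Q, o)))
Mul(Function('s')(-3, -29), Add(160, 1321)) = Mul(Add(Pow(-29, 2), Mul(7, -29), Mul(7, -3), Mul(-29, -3)), Add(160, 1321)) = Mul(Add(841, -203, -21, 87), 1481) = Mul(704, 1481) = 1042624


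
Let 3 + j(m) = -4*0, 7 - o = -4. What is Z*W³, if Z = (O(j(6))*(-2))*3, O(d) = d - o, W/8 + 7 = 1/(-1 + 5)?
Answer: -13226976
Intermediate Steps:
o = 11 (o = 7 - 1*(-4) = 7 + 4 = 11)
W = -54 (W = -56 + 8/(-1 + 5) = -56 + 8/4 = -56 + 8*(¼) = -56 + 2 = -54)
j(m) = -3 (j(m) = -3 - 4*0 = -3 + 0 = -3)
O(d) = -11 + d (O(d) = d - 1*11 = d - 11 = -11 + d)
Z = 84 (Z = ((-11 - 3)*(-2))*3 = -14*(-2)*3 = 28*3 = 84)
Z*W³ = 84*(-54)³ = 84*(-157464) = -13226976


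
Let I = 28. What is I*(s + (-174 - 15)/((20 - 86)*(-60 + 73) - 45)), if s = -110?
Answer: -132188/43 ≈ -3074.1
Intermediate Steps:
I*(s + (-174 - 15)/((20 - 86)*(-60 + 73) - 45)) = 28*(-110 + (-174 - 15)/((20 - 86)*(-60 + 73) - 45)) = 28*(-110 - 189/(-66*13 - 45)) = 28*(-110 - 189/(-858 - 45)) = 28*(-110 - 189/(-903)) = 28*(-110 - 189*(-1/903)) = 28*(-110 + 9/43) = 28*(-4721/43) = -132188/43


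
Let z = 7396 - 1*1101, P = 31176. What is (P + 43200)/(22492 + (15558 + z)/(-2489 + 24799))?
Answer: 184369840/55757597 ≈ 3.3066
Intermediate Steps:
z = 6295 (z = 7396 - 1101 = 6295)
(P + 43200)/(22492 + (15558 + z)/(-2489 + 24799)) = (31176 + 43200)/(22492 + (15558 + 6295)/(-2489 + 24799)) = 74376/(22492 + 21853/22310) = 74376/(501818373/22310) = 74376*(22310/501818373) = 184369840/55757597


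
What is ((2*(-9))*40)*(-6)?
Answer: 4320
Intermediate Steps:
((2*(-9))*40)*(-6) = -18*40*(-6) = -720*(-6) = 4320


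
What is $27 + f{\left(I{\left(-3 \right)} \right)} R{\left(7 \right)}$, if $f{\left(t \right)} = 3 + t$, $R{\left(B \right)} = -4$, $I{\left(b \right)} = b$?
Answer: $27$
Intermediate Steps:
$27 + f{\left(I{\left(-3 \right)} \right)} R{\left(7 \right)} = 27 + \left(3 - 3\right) \left(-4\right) = 27 + 0 \left(-4\right) = 27 + 0 = 27$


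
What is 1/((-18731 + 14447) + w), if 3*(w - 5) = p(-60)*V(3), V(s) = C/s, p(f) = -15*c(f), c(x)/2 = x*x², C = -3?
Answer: -1/2164279 ≈ -4.6205e-7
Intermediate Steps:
c(x) = 2*x³ (c(x) = 2*(x*x²) = 2*x³)
p(f) = -30*f³
V(s) = -3/s
w = -2159995 (w = 5 + ((-30*(-60)³)*(-3/3))/3 = 5 + ((-30*(-216000))*(-3*⅓))/3 = 5 + (6480000*(-1))/3 = 5 + (⅓)*(-6480000) = 5 - 2160000 = -2159995)
1/((-18731 + 14447) + w) = 1/((-18731 + 14447) - 2159995) = 1/(-4284 - 2159995) = 1/(-2164279) = -1/2164279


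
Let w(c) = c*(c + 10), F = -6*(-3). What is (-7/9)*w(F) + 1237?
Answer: 845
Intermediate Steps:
F = 18
w(c) = c*(10 + c)
(-7/9)*w(F) + 1237 = (-7/9)*(18*(10 + 18)) + 1237 = (-7*⅑)*(18*28) + 1237 = -7/9*504 + 1237 = -392 + 1237 = 845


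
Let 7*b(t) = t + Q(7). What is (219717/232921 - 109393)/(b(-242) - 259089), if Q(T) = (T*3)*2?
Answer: 178357950652/422477466983 ≈ 0.42217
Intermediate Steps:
Q(T) = 6*T (Q(T) = (3*T)*2 = 6*T)
b(t) = 6 + t/7 (b(t) = (t + 6*7)/7 = (t + 42)/7 = (42 + t)/7 = 6 + t/7)
(219717/232921 - 109393)/(b(-242) - 259089) = (219717/232921 - 109393)/((6 + (1/7)*(-242)) - 259089) = (219717*(1/232921) - 109393)/((6 - 242/7) - 259089) = (219717/232921 - 109393)/(-200/7 - 259089) = -25479707236/(232921*(-1813823/7)) = -25479707236/232921*(-7/1813823) = 178357950652/422477466983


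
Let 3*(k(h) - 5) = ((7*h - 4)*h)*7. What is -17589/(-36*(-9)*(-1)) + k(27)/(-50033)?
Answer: 292084199/5403564 ≈ 54.054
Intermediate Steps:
k(h) = 5 + 7*h*(-4 + 7*h)/3 (k(h) = 5 + (((7*h - 4)*h)*7)/3 = 5 + (((-4 + 7*h)*h)*7)/3 = 5 + ((h*(-4 + 7*h))*7)/3 = 5 + (7*h*(-4 + 7*h))/3 = 5 + 7*h*(-4 + 7*h)/3)
-17589/(-36*(-9)*(-1)) + k(27)/(-50033) = -17589/(-36*(-9)*(-1)) + (5 - 28/3*27 + (49/3)*27²)/(-50033) = -17589/(324*(-1)) + (5 - 252 + (49/3)*729)*(-1/50033) = -17589/(-324) + (5 - 252 + 11907)*(-1/50033) = -17589*(-1/324) + 11660*(-1/50033) = 5863/108 - 11660/50033 = 292084199/5403564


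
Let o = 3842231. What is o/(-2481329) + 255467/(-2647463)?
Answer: -10806062085596/6569226718327 ≈ -1.6450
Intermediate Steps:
o/(-2481329) + 255467/(-2647463) = 3842231/(-2481329) + 255467/(-2647463) = 3842231*(-1/2481329) + 255467*(-1/2647463) = -3842231/2481329 - 255467/2647463 = -10806062085596/6569226718327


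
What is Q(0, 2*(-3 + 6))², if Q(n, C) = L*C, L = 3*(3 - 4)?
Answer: 324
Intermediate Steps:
L = -3 (L = 3*(-1) = -3)
Q(n, C) = -3*C
Q(0, 2*(-3 + 6))² = (-6*(-3 + 6))² = (-6*3)² = (-3*6)² = (-18)² = 324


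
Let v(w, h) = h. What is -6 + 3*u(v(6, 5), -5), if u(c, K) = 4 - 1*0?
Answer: 6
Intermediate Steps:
u(c, K) = 4 (u(c, K) = 4 + 0 = 4)
-6 + 3*u(v(6, 5), -5) = -6 + 3*4 = -6 + 12 = 6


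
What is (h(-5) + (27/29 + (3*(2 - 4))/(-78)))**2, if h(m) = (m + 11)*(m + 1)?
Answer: 75134224/142129 ≈ 528.63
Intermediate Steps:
h(m) = (1 + m)*(11 + m) (h(m) = (11 + m)*(1 + m) = (1 + m)*(11 + m))
(h(-5) + (27/29 + (3*(2 - 4))/(-78)))**2 = ((11 + (-5)**2 + 12*(-5)) + (27/29 + (3*(2 - 4))/(-78)))**2 = ((11 + 25 - 60) + (27*(1/29) + (3*(-2))*(-1/78)))**2 = (-24 + (27/29 - 6*(-1/78)))**2 = (-24 + (27/29 + 1/13))**2 = (-24 + 380/377)**2 = (-8668/377)**2 = 75134224/142129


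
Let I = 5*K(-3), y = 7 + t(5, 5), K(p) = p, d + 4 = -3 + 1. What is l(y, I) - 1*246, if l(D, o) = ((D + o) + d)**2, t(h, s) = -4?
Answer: 78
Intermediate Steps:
d = -6 (d = -4 + (-3 + 1) = -4 - 2 = -6)
y = 3 (y = 7 - 4 = 3)
I = -15 (I = 5*(-3) = -15)
l(D, o) = (-6 + D + o)**2 (l(D, o) = ((D + o) - 6)**2 = (-6 + D + o)**2)
l(y, I) - 1*246 = (-6 + 3 - 15)**2 - 1*246 = (-18)**2 - 246 = 324 - 246 = 78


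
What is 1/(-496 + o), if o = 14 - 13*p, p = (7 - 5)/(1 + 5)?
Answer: -3/1459 ≈ -0.0020562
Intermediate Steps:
p = ⅓ (p = 2/6 = 2*(⅙) = ⅓ ≈ 0.33333)
o = 29/3 (o = 14 - 13*⅓ = 14 - 13/3 = 29/3 ≈ 9.6667)
1/(-496 + o) = 1/(-496 + 29/3) = 1/(-1459/3) = -3/1459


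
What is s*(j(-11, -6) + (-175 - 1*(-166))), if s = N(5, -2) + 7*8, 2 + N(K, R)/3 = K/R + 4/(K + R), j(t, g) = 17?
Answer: 372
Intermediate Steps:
N(K, R) = -6 + 12/(K + R) + 3*K/R (N(K, R) = -6 + 3*(K/R + 4/(K + R)) = -6 + 3*(4/(K + R) + K/R) = -6 + (12/(K + R) + 3*K/R) = -6 + 12/(K + R) + 3*K/R)
s = 93/2 (s = 3*(5² - 2*(-2)² + 4*(-2) - 1*5*(-2))/(-2*(5 - 2)) + 7*8 = 3*(-½)*(25 - 2*4 - 8 + 10)/3 + 56 = 3*(-½)*(⅓)*(25 - 8 - 8 + 10) + 56 = 3*(-½)*(⅓)*19 + 56 = -19/2 + 56 = 93/2 ≈ 46.500)
s*(j(-11, -6) + (-175 - 1*(-166))) = 93*(17 + (-175 - 1*(-166)))/2 = 93*(17 + (-175 + 166))/2 = 93*(17 - 9)/2 = (93/2)*8 = 372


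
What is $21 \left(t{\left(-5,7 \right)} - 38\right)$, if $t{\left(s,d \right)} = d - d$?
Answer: $-798$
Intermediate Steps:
$t{\left(s,d \right)} = 0$
$21 \left(t{\left(-5,7 \right)} - 38\right) = 21 \left(0 - 38\right) = 21 \left(-38\right) = -798$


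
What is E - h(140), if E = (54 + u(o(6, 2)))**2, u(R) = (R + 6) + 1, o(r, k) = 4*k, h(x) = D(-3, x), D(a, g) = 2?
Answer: 4759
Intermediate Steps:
h(x) = 2
u(R) = 7 + R (u(R) = (6 + R) + 1 = 7 + R)
E = 4761 (E = (54 + (7 + 4*2))**2 = (54 + (7 + 8))**2 = (54 + 15)**2 = 69**2 = 4761)
E - h(140) = 4761 - 1*2 = 4761 - 2 = 4759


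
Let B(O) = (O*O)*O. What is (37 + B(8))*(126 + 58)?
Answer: 101016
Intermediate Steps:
B(O) = O³ (B(O) = O²*O = O³)
(37 + B(8))*(126 + 58) = (37 + 8³)*(126 + 58) = (37 + 512)*184 = 549*184 = 101016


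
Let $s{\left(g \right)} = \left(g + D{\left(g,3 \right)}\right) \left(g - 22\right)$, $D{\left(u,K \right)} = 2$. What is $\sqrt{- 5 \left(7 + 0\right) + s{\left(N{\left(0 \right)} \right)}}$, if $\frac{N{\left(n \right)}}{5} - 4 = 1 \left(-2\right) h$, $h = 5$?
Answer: $7 \sqrt{29} \approx 37.696$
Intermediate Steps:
$N{\left(n \right)} = -30$ ($N{\left(n \right)} = 20 + 5 \cdot 1 \left(-2\right) 5 = 20 + 5 \left(\left(-2\right) 5\right) = 20 + 5 \left(-10\right) = 20 - 50 = -30$)
$s{\left(g \right)} = \left(-22 + g\right) \left(2 + g\right)$ ($s{\left(g \right)} = \left(g + 2\right) \left(g - 22\right) = \left(2 + g\right) \left(-22 + g\right) = \left(-22 + g\right) \left(2 + g\right)$)
$\sqrt{- 5 \left(7 + 0\right) + s{\left(N{\left(0 \right)} \right)}} = \sqrt{- 5 \left(7 + 0\right) - \left(-556 - 900\right)} = \sqrt{\left(-5\right) 7 + \left(-44 + 900 + 600\right)} = \sqrt{-35 + 1456} = \sqrt{1421} = 7 \sqrt{29}$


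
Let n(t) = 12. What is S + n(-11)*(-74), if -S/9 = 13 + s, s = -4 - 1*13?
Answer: -852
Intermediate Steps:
s = -17 (s = -4 - 13 = -17)
S = 36 (S = -9*(13 - 17) = -9*(-4) = 36)
S + n(-11)*(-74) = 36 + 12*(-74) = 36 - 888 = -852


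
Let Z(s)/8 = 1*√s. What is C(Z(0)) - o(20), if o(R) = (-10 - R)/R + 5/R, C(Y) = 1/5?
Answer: 29/20 ≈ 1.4500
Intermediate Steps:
Z(s) = 8*√s (Z(s) = 8*(1*√s) = 8*√s)
C(Y) = ⅕
o(R) = 5/R + (-10 - R)/R (o(R) = (-10 - R)/R + 5/R = 5/R + (-10 - R)/R)
C(Z(0)) - o(20) = ⅕ - (-5 - 1*20)/20 = ⅕ - (-5 - 20)/20 = ⅕ - (-25)/20 = ⅕ - 1*(-5/4) = ⅕ + 5/4 = 29/20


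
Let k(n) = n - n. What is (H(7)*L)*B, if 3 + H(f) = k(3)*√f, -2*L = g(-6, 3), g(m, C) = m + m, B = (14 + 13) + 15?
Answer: -756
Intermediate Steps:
B = 42 (B = 27 + 15 = 42)
k(n) = 0
g(m, C) = 2*m
L = 6 (L = -(-6) = -½*(-12) = 6)
H(f) = -3 (H(f) = -3 + 0*√f = -3 + 0 = -3)
(H(7)*L)*B = -3*6*42 = -18*42 = -756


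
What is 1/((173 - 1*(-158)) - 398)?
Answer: -1/67 ≈ -0.014925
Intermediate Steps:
1/((173 - 1*(-158)) - 398) = 1/((173 + 158) - 398) = 1/(331 - 398) = 1/(-67) = -1/67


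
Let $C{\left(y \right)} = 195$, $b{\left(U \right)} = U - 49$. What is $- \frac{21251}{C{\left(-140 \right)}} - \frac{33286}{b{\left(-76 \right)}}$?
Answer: $\frac{766879}{4875} \approx 157.31$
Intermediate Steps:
$b{\left(U \right)} = -49 + U$
$- \frac{21251}{C{\left(-140 \right)}} - \frac{33286}{b{\left(-76 \right)}} = - \frac{21251}{195} - \frac{33286}{-49 - 76} = \left(-21251\right) \frac{1}{195} - \frac{33286}{-125} = - \frac{21251}{195} - - \frac{33286}{125} = - \frac{21251}{195} + \frac{33286}{125} = \frac{766879}{4875}$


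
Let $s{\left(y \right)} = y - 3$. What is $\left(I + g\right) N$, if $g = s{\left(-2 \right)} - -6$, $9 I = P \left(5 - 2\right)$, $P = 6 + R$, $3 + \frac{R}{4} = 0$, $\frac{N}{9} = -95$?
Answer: $855$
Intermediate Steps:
$N = -855$ ($N = 9 \left(-95\right) = -855$)
$R = -12$ ($R = -12 + 4 \cdot 0 = -12 + 0 = -12$)
$s{\left(y \right)} = -3 + y$
$P = -6$ ($P = 6 - 12 = -6$)
$I = -2$ ($I = \frac{\left(-6\right) \left(5 - 2\right)}{9} = \frac{\left(-6\right) 3}{9} = \frac{1}{9} \left(-18\right) = -2$)
$g = 1$ ($g = \left(-3 - 2\right) - -6 = -5 + 6 = 1$)
$\left(I + g\right) N = \left(-2 + 1\right) \left(-855\right) = \left(-1\right) \left(-855\right) = 855$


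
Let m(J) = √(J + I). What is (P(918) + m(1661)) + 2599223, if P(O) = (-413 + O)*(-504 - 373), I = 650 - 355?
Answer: 2156338 + 2*√489 ≈ 2.1564e+6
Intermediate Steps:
I = 295
m(J) = √(295 + J) (m(J) = √(J + 295) = √(295 + J))
P(O) = 362201 - 877*O (P(O) = (-413 + O)*(-877) = 362201 - 877*O)
(P(918) + m(1661)) + 2599223 = ((362201 - 877*918) + √(295 + 1661)) + 2599223 = ((362201 - 805086) + √1956) + 2599223 = (-442885 + 2*√489) + 2599223 = 2156338 + 2*√489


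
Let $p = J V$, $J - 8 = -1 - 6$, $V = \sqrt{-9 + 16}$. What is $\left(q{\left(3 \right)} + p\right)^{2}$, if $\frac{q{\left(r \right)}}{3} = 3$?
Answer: $\left(9 + \sqrt{7}\right)^{2} \approx 135.62$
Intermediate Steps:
$V = \sqrt{7} \approx 2.6458$
$J = 1$ ($J = 8 - 7 = 1$)
$q{\left(r \right)} = 9$ ($q{\left(r \right)} = 3 \cdot 3 = 9$)
$p = \sqrt{7}$ ($p = 1 \sqrt{7} = \sqrt{7} \approx 2.6458$)
$\left(q{\left(3 \right)} + p\right)^{2} = \left(9 + \sqrt{7}\right)^{2}$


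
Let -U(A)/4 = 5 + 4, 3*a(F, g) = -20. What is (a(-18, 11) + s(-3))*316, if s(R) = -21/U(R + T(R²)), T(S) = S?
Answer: -5767/3 ≈ -1922.3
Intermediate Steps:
a(F, g) = -20/3 (a(F, g) = (⅓)*(-20) = -20/3)
U(A) = -36 (U(A) = -4*(5 + 4) = -4*9 = -36)
s(R) = 7/12 (s(R) = -21/(-36) = -21*(-1/36) = 7/12)
(a(-18, 11) + s(-3))*316 = (-20/3 + 7/12)*316 = -73/12*316 = -5767/3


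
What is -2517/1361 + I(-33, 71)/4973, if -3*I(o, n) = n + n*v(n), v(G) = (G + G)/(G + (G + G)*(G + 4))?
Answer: -1895001372/1022006203 ≈ -1.8542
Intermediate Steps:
v(G) = 2*G/(G + 2*G*(4 + G)) (v(G) = (2*G)/(G + (2*G)*(4 + G)) = (2*G)/(G + 2*G*(4 + G)) = 2*G/(G + 2*G*(4 + G)))
I(o, n) = -n/3 - 2*n/(3*(9 + 2*n)) (I(o, n) = -(n + n*(2/(9 + 2*n)))/3 = -(n + 2*n/(9 + 2*n))/3 = -n/3 - 2*n/(3*(9 + 2*n)))
-2517/1361 + I(-33, 71)/4973 = -2517/1361 - 1*71*(11 + 2*71)/(27 + 6*71)/4973 = -2517*1/1361 - 1*71*(11 + 142)/(27 + 426)*(1/4973) = -2517/1361 - 1*71*153/453*(1/4973) = -2517/1361 - 1*71*1/453*153*(1/4973) = -2517/1361 - 3621/151*1/4973 = -2517/1361 - 3621/750923 = -1895001372/1022006203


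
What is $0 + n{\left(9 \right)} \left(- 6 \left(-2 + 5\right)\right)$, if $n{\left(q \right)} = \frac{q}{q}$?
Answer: $-18$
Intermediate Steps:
$n{\left(q \right)} = 1$
$0 + n{\left(9 \right)} \left(- 6 \left(-2 + 5\right)\right) = 0 + 1 \left(- 6 \left(-2 + 5\right)\right) = 0 + 1 \left(\left(-6\right) 3\right) = 0 + 1 \left(-18\right) = 0 - 18 = -18$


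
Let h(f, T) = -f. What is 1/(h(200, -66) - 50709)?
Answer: -1/50909 ≈ -1.9643e-5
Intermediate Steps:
1/(h(200, -66) - 50709) = 1/(-1*200 - 50709) = 1/(-200 - 50709) = 1/(-50909) = -1/50909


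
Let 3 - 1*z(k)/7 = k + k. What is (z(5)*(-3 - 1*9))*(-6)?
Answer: -3528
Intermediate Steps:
z(k) = 21 - 14*k (z(k) = 21 - 7*(k + k) = 21 - 14*k)
(z(5)*(-3 - 1*9))*(-6) = ((21 - 14*5)*(-3 - 1*9))*(-6) = ((21 - 70)*(-3 - 9))*(-6) = -49*(-12)*(-6) = 588*(-6) = -3528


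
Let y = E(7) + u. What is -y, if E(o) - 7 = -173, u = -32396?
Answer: 32562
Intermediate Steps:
E(o) = -166 (E(o) = 7 - 173 = -166)
y = -32562 (y = -166 - 32396 = -32562)
-y = -1*(-32562) = 32562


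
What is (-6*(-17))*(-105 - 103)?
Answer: -21216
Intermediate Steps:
(-6*(-17))*(-105 - 103) = 102*(-208) = -21216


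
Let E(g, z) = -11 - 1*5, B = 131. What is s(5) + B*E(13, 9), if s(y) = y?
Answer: -2091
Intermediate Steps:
E(g, z) = -16 (E(g, z) = -11 - 5 = -16)
s(5) + B*E(13, 9) = 5 + 131*(-16) = 5 - 2096 = -2091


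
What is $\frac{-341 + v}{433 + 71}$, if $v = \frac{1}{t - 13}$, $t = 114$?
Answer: $- \frac{205}{303} \approx -0.67657$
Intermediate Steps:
$v = \frac{1}{101}$ ($v = \frac{1}{114 - 13} = \frac{1}{101} \approx 0.009901$)
$\frac{-341 + v}{433 + 71} = \frac{-341 + \frac{1}{101}}{433 + 71} = - \frac{34440}{101 \cdot 504} = \left(- \frac{34440}{101}\right) \frac{1}{504} = - \frac{205}{303}$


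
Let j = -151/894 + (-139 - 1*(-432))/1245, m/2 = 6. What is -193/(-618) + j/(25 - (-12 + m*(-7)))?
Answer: 241095267/770649605 ≈ 0.31285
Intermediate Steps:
m = 12 (m = 2*6 = 12)
j = 24649/371010 (j = -151*1/894 + (-139 + 432)*(1/1245) = -151/894 + 293*(1/1245) = -151/894 + 293/1245 = 24649/371010 ≈ 0.066438)
-193/(-618) + j/(25 - (-12 + m*(-7))) = -193/(-618) + 24649/(371010*(25 - (-12 + 12*(-7)))) = -193*(-1/618) + 24649/(371010*(25 - (-12 - 84))) = 193/618 + 24649/(371010*(25 - 1*(-96))) = 193/618 + 24649/(371010*(25 + 96)) = 193/618 + (24649/371010)/121 = 193/618 + (24649/371010)*(1/121) = 193/618 + 24649/44892210 = 241095267/770649605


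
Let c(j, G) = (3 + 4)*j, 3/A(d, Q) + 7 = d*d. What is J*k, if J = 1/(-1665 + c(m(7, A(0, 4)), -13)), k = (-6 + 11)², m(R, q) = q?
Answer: -25/1668 ≈ -0.014988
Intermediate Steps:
A(d, Q) = 3/(-7 + d²) (A(d, Q) = 3/(-7 + d*d) = 3/(-7 + d²))
c(j, G) = 7*j
k = 25 (k = 5² = 25)
J = -1/1668 (J = 1/(-1665 + 7*(3/(-7 + 0²))) = 1/(-1665 + 7*(3/(-7 + 0))) = 1/(-1665 + 7*(3/(-7))) = 1/(-1665 + 7*(3*(-⅐))) = 1/(-1665 + 7*(-3/7)) = 1/(-1665 - 3) = 1/(-1668) = -1/1668 ≈ -0.00059952)
J*k = -1/1668*25 = -25/1668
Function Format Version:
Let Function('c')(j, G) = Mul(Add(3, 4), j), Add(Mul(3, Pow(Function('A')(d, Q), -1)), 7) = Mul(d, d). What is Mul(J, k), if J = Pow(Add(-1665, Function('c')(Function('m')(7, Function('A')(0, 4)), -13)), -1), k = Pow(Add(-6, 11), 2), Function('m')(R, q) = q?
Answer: Rational(-25, 1668) ≈ -0.014988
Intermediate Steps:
Function('A')(d, Q) = Mul(3, Pow(Add(-7, Pow(d, 2)), -1)) (Function('A')(d, Q) = Mul(3, Pow(Add(-7, Mul(d, d)), -1)) = Mul(3, Pow(Add(-7, Pow(d, 2)), -1)))
Function('c')(j, G) = Mul(7, j)
k = 25 (k = Pow(5, 2) = 25)
J = Rational(-1, 1668) (J = Pow(Add(-1665, Mul(7, Mul(3, Pow(Add(-7, Pow(0, 2)), -1)))), -1) = Pow(Add(-1665, Mul(7, Mul(3, Pow(Add(-7, 0), -1)))), -1) = Pow(Add(-1665, Mul(7, Mul(3, Pow(-7, -1)))), -1) = Pow(Add(-1665, Mul(7, Mul(3, Rational(-1, 7)))), -1) = Pow(Add(-1665, Mul(7, Rational(-3, 7))), -1) = Pow(Add(-1665, -3), -1) = Pow(-1668, -1) = Rational(-1, 1668) ≈ -0.00059952)
Mul(J, k) = Mul(Rational(-1, 1668), 25) = Rational(-25, 1668)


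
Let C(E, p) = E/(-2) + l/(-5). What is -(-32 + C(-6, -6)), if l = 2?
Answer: 147/5 ≈ 29.400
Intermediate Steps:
C(E, p) = -⅖ - E/2 (C(E, p) = E/(-2) + 2/(-5) = E*(-½) + 2*(-⅕) = -E/2 - ⅖ = -⅖ - E/2)
-(-32 + C(-6, -6)) = -(-32 + (-⅖ - ½*(-6))) = -(-32 + (-⅖ + 3)) = -(-32 + 13/5) = -1*(-147/5) = 147/5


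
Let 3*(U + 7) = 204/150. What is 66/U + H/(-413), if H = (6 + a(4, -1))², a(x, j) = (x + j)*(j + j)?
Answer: -4950/491 ≈ -10.081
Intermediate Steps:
a(x, j) = 2*j*(j + x) (a(x, j) = (j + x)*(2*j) = 2*j*(j + x))
H = 0 (H = (6 + 2*(-1)*(-1 + 4))² = (6 + 2*(-1)*3)² = (6 - 6)² = 0² = 0)
U = -491/75 (U = -7 + (204/150)/3 = -7 + (204*(1/150))/3 = -7 + (⅓)*(34/25) = -7 + 34/75 = -491/75 ≈ -6.5467)
66/U + H/(-413) = 66/(-491/75) + 0/(-413) = 66*(-75/491) + 0*(-1/413) = -4950/491 + 0 = -4950/491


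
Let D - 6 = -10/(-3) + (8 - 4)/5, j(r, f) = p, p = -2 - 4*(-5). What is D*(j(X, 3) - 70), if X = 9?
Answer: -7904/15 ≈ -526.93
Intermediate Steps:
p = 18 (p = -2 + 20 = 18)
j(r, f) = 18
D = 152/15 (D = 6 + (-10/(-3) + (8 - 4)/5) = 6 + (-10*(-⅓) + 4*(⅕)) = 6 + (10/3 + ⅘) = 6 + 62/15 = 152/15 ≈ 10.133)
D*(j(X, 3) - 70) = 152*(18 - 70)/15 = (152/15)*(-52) = -7904/15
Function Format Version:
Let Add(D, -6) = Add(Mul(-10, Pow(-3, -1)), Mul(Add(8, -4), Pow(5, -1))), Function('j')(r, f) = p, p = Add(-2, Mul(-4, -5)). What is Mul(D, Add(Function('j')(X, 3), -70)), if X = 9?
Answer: Rational(-7904, 15) ≈ -526.93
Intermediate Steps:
p = 18 (p = Add(-2, 20) = 18)
Function('j')(r, f) = 18
D = Rational(152, 15) (D = Add(6, Add(Mul(-10, Pow(-3, -1)), Mul(Add(8, -4), Pow(5, -1)))) = Add(6, Add(Mul(-10, Rational(-1, 3)), Mul(4, Rational(1, 5)))) = Add(6, Add(Rational(10, 3), Rational(4, 5))) = Add(6, Rational(62, 15)) = Rational(152, 15) ≈ 10.133)
Mul(D, Add(Function('j')(X, 3), -70)) = Mul(Rational(152, 15), Add(18, -70)) = Mul(Rational(152, 15), -52) = Rational(-7904, 15)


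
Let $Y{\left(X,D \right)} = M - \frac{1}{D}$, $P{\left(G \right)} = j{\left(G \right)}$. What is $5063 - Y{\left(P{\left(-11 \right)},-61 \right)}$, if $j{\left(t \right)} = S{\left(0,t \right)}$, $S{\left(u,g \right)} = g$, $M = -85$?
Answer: $\frac{314027}{61} \approx 5148.0$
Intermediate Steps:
$j{\left(t \right)} = t$
$P{\left(G \right)} = G$
$Y{\left(X,D \right)} = -85 - \frac{1}{D}$
$5063 - Y{\left(P{\left(-11 \right)},-61 \right)} = 5063 - \left(-85 - \frac{1}{-61}\right) = 5063 - \left(-85 - - \frac{1}{61}\right) = 5063 - \left(-85 + \frac{1}{61}\right) = 5063 - - \frac{5184}{61} = 5063 + \frac{5184}{61} = \frac{314027}{61}$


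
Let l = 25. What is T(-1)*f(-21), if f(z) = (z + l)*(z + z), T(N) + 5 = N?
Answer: 1008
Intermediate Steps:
T(N) = -5 + N
f(z) = 2*z*(25 + z) (f(z) = (z + 25)*(z + z) = (25 + z)*(2*z) = 2*z*(25 + z))
T(-1)*f(-21) = (-5 - 1)*(2*(-21)*(25 - 21)) = -12*(-21)*4 = -6*(-168) = 1008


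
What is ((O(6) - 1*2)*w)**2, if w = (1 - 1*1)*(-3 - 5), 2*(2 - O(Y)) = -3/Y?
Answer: 0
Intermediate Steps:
O(Y) = 2 + 3/(2*Y) (O(Y) = 2 - (-3)/(2*Y) = 2 + 3/(2*Y))
w = 0 (w = (1 - 1)*(-8) = 0*(-8) = 0)
((O(6) - 1*2)*w)**2 = (((2 + (3/2)/6) - 1*2)*0)**2 = (((2 + (3/2)*(1/6)) - 2)*0)**2 = (((2 + 1/4) - 2)*0)**2 = ((9/4 - 2)*0)**2 = ((1/4)*0)**2 = 0**2 = 0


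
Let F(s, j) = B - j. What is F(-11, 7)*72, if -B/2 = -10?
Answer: 936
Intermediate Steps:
B = 20 (B = -2*(-10) = 20)
F(s, j) = 20 - j
F(-11, 7)*72 = (20 - 1*7)*72 = (20 - 7)*72 = 13*72 = 936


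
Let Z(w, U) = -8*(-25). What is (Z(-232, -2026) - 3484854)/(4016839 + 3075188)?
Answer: -3484654/7092027 ≈ -0.49135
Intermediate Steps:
Z(w, U) = 200
(Z(-232, -2026) - 3484854)/(4016839 + 3075188) = (200 - 3484854)/(4016839 + 3075188) = -3484654/7092027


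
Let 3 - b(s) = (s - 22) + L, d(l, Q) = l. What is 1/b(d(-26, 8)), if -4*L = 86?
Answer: 2/145 ≈ 0.013793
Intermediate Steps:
L = -43/2 (L = -¼*86 = -43/2 ≈ -21.500)
b(s) = 93/2 - s (b(s) = 3 - ((s - 22) - 43/2) = 3 - ((-22 + s) - 43/2) = 3 - (-87/2 + s) = 3 + (87/2 - s) = 93/2 - s)
1/b(d(-26, 8)) = 1/(93/2 - 1*(-26)) = 1/(93/2 + 26) = 1/(145/2) = 2/145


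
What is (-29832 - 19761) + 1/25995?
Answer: -1289170034/25995 ≈ -49593.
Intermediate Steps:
(-29832 - 19761) + 1/25995 = -49593 + 1/25995 = -1289170034/25995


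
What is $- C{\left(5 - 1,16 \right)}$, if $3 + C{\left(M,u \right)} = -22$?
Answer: $25$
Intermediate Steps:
$C{\left(M,u \right)} = -25$ ($C{\left(M,u \right)} = -3 - 22 = -25$)
$- C{\left(5 - 1,16 \right)} = \left(-1\right) \left(-25\right) = 25$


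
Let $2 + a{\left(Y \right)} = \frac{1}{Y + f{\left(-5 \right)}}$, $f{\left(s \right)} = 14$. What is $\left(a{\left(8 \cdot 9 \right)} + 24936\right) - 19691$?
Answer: $\frac{450899}{86} \approx 5243.0$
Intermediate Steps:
$a{\left(Y \right)} = -2 + \frac{1}{14 + Y}$ ($a{\left(Y \right)} = -2 + \frac{1}{Y + 14} = -2 + \frac{1}{14 + Y}$)
$\left(a{\left(8 \cdot 9 \right)} + 24936\right) - 19691 = \left(\frac{-27 - 2 \cdot 8 \cdot 9}{14 + 8 \cdot 9} + 24936\right) - 19691 = \left(\frac{-27 - 144}{14 + 72} + 24936\right) - 19691 = \left(\frac{-27 - 144}{86} + 24936\right) - 19691 = \left(\frac{1}{86} \left(-171\right) + 24936\right) - 19691 = \left(- \frac{171}{86} + 24936\right) - 19691 = \frac{2144325}{86} - 19691 = \frac{450899}{86}$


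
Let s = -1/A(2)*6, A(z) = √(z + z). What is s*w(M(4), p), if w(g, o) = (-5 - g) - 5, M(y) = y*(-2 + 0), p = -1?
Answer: 6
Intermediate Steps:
A(z) = √2*√z (A(z) = √(2*z) = √2*√z)
M(y) = -2*y (M(y) = y*(-2) = -2*y)
s = -3 (s = -1/(√2*√2)*6 = -1/2*6 = -1*½*6 = -½*6 = -3)
w(g, o) = -10 - g
s*w(M(4), p) = -3*(-10 - (-2)*4) = -3*(-10 - 1*(-8)) = -3*(-10 + 8) = -3*(-2) = 6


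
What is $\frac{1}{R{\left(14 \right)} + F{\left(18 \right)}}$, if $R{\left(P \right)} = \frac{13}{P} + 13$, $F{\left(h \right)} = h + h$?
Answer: $\frac{14}{699} \approx 0.020029$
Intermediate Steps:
$F{\left(h \right)} = 2 h$
$R{\left(P \right)} = 13 + \frac{13}{P}$
$\frac{1}{R{\left(14 \right)} + F{\left(18 \right)}} = \frac{1}{\left(13 + \frac{13}{14}\right) + 2 \cdot 18} = \frac{1}{\left(13 + 13 \cdot \frac{1}{14}\right) + 36} = \frac{1}{\left(13 + \frac{13}{14}\right) + 36} = \frac{1}{\frac{195}{14} + 36} = \frac{1}{\frac{699}{14}} = \frac{14}{699}$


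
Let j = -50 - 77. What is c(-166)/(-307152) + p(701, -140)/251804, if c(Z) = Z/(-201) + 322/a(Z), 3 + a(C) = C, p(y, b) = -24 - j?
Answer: 16935917449/41050529217243 ≈ 0.00041256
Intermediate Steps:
j = -127
p(y, b) = 103 (p(y, b) = -24 - 1*(-127) = -24 + 127 = 103)
a(C) = -3 + C
c(Z) = 322/(-3 + Z) - Z/201 (c(Z) = Z/(-201) + 322/(-3 + Z) = Z*(-1/201) + 322/(-3 + Z) = -Z/201 + 322/(-3 + Z) = 322/(-3 + Z) - Z/201)
c(-166)/(-307152) + p(701, -140)/251804 = ((64722 - 1*(-166)*(-3 - 166))/(201*(-3 - 166)))/(-307152) + 103/251804 = ((1/201)*(64722 - 1*(-166)*(-169))/(-169))*(-1/307152) + 103*(1/251804) = ((1/201)*(-1/169)*(64722 - 28054))*(-1/307152) + 103/251804 = ((1/201)*(-1/169)*36668)*(-1/307152) + 103/251804 = -36668/33969*(-1/307152) + 103/251804 = 9167/2608411572 + 103/251804 = 16935917449/41050529217243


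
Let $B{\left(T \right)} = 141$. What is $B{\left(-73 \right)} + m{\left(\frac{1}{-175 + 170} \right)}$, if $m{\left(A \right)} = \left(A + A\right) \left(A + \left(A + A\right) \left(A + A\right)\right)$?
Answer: $\frac{17627}{125} \approx 141.02$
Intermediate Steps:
$m{\left(A \right)} = 2 A \left(A + 4 A^{2}\right)$ ($m{\left(A \right)} = 2 A \left(A + 2 A 2 A\right) = 2 A \left(A + 4 A^{2}\right)$)
$B{\left(-73 \right)} + m{\left(\frac{1}{-175 + 170} \right)} = 141 + \left(\frac{1}{-175 + 170}\right)^{2} \left(2 + \frac{8}{-175 + 170}\right) = 141 + \left(\frac{1}{-5}\right)^{2} \left(2 + \frac{8}{-5}\right) = 141 + \left(- \frac{1}{5}\right)^{2} \left(2 + 8 \left(- \frac{1}{5}\right)\right) = 141 + \frac{2 - \frac{8}{5}}{25} = 141 + \frac{1}{25} \cdot \frac{2}{5} = 141 + \frac{2}{125} = \frac{17627}{125}$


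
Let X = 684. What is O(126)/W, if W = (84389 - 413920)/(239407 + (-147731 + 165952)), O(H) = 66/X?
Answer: -472318/6261089 ≈ -0.075437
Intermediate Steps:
O(H) = 11/114 (O(H) = 66/684 = 66*(1/684) = 11/114)
W = -329531/257628 (W = -329531/(239407 + 18221) = -329531/257628 ≈ -1.2791)
O(126)/W = 11/(114*(-329531/257628)) = (11/114)*(-257628/329531) = -472318/6261089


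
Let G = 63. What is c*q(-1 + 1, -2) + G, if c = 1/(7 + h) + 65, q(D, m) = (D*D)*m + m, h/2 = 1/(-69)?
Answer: -32365/481 ≈ -67.287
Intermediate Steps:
h = -2/69 (h = 2/(-69) = 2*(-1/69) = -2/69 ≈ -0.028986)
q(D, m) = m + m*D² (q(D, m) = D²*m + m = m*D² + m = m + m*D²)
c = 31334/481 (c = 1/(7 - 2/69) + 65 = 1/(481/69) + 65 = 69/481 + 65 = 31334/481 ≈ 65.143)
c*q(-1 + 1, -2) + G = 31334*(-2*(1 + (-1 + 1)²))/481 + 63 = 31334*(-2*(1 + 0²))/481 + 63 = 31334*(-2*(1 + 0))/481 + 63 = 31334*(-2*1)/481 + 63 = (31334/481)*(-2) + 63 = -62668/481 + 63 = -32365/481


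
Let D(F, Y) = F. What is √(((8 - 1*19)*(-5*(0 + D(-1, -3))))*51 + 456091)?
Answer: √453286 ≈ 673.27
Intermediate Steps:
√(((8 - 1*19)*(-5*(0 + D(-1, -3))))*51 + 456091) = √(((8 - 1*19)*(-5*(0 - 1)))*51 + 456091) = √(((8 - 19)*(-5*(-1)))*51 + 456091) = √(-11*5*51 + 456091) = √(-55*51 + 456091) = √(-2805 + 456091) = √453286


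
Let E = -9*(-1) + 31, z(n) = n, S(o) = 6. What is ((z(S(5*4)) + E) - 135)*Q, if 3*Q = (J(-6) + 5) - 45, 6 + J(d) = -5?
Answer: 1513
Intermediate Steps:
J(d) = -11 (J(d) = -6 - 5 = -11)
E = 40 (E = 9 + 31 = 40)
Q = -17 (Q = ((-11 + 5) - 45)/3 = (-6 - 45)/3 = (⅓)*(-51) = -17)
((z(S(5*4)) + E) - 135)*Q = ((6 + 40) - 135)*(-17) = (46 - 135)*(-17) = -89*(-17) = 1513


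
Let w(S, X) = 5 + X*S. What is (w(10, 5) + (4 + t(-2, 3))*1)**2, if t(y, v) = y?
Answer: 3249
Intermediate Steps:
w(S, X) = 5 + S*X
(w(10, 5) + (4 + t(-2, 3))*1)**2 = ((5 + 10*5) + (4 - 2)*1)**2 = ((5 + 50) + 2*1)**2 = (55 + 2)**2 = 57**2 = 3249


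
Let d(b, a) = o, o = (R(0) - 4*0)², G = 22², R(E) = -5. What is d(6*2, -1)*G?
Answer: 12100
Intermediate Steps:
G = 484
o = 25 (o = (-5 - 4*0)² = (-5 + 0)² = (-5)² = 25)
d(b, a) = 25
d(6*2, -1)*G = 25*484 = 12100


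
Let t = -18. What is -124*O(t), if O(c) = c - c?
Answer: 0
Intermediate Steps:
O(c) = 0
-124*O(t) = -124*0 = 0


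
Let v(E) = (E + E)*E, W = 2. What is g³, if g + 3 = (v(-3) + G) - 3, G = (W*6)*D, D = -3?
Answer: -13824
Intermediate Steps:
v(E) = 2*E² (v(E) = (2*E)*E = 2*E²)
G = -36 (G = (2*6)*(-3) = 12*(-3) = -36)
g = -24 (g = -3 + ((2*(-3)² - 36) - 3) = -3 + ((2*9 - 36) - 3) = -3 + ((18 - 36) - 3) = -3 + (-18 - 3) = -3 - 21 = -24)
g³ = (-24)³ = -13824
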